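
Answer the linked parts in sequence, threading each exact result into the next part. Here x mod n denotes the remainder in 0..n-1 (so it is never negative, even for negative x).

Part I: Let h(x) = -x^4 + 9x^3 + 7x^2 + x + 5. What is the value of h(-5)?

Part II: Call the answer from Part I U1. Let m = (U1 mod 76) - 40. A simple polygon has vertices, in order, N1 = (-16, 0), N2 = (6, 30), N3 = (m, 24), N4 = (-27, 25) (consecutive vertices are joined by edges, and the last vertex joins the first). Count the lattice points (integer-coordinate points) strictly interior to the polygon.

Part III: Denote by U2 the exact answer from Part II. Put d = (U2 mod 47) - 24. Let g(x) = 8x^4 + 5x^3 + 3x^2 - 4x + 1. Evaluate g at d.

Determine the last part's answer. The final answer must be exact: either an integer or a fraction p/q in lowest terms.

Part I: -1*(-5)^4 + 9*(-5)^3 + 7*(-5)^2 + 1*(-5)^1 + 5 = (-625) + (-1125) + (175) + (-5) + (5) = -1575; answer -1575
Part II: U1 = -1575; m = -19; cross terms: (-16*30 - 6*0)=-480, (6*24 - -19*30)=714, (-19*25 - -27*24)=173, (-27*0 - -16*25)=400; twice the area = |807| = 807; area = 807/2; boundary points = 2 + 1 + 1 + 1 = 5; strictly interior points = area - boundary/2 + 1 = 402; answer 402
Part III: U2 = 402; d = 2; 8*(2)^4 + 5*(2)^3 + 3*(2)^2 - 4*(2)^1 + 1 = (128) + (40) + (12) + (-8) + (1) = 173; answer 173

173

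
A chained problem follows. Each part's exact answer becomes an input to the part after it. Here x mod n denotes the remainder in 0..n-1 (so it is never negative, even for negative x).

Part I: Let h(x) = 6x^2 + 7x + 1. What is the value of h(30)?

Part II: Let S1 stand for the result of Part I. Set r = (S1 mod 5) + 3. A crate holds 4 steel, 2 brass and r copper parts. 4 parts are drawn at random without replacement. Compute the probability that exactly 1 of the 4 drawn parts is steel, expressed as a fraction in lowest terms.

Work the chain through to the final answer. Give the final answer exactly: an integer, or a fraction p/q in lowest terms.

Part I: 6*(30)^2 + 7*(30)^1 + 1 = (5400) + (210) + (1) = 5611; answer 5611
Part II: S1 = 5611; r = 4; total draws C(10,4) = 210; favorable C(4,1)*C(6,3) = 80; P = 8/21; answer 8/21

8/21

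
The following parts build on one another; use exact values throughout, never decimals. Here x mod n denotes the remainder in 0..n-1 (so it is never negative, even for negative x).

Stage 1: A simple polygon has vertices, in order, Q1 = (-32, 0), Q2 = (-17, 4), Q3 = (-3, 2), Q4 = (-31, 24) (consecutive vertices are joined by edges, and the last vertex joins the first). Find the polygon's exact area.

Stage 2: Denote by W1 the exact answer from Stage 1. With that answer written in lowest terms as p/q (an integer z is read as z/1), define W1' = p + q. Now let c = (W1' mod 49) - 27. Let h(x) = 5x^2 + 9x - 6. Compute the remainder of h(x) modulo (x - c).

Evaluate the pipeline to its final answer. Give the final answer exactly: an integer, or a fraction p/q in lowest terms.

1130

Stage 1: cross terms: (-32*4 - -17*0)=-128, (-17*2 - -3*4)=-22, (-3*24 - -31*2)=-10, (-31*0 - -32*24)=768; twice the area = |608| = 608; area = 304; answer 304
Stage 2: W1 = 304; threaded value p + q = 305; c = -16; remainder = value at the root: 5*(-16)^2 + 9*(-16)^1 - 6 = (1280) + (-144) + (-6) = 1130; answer 1130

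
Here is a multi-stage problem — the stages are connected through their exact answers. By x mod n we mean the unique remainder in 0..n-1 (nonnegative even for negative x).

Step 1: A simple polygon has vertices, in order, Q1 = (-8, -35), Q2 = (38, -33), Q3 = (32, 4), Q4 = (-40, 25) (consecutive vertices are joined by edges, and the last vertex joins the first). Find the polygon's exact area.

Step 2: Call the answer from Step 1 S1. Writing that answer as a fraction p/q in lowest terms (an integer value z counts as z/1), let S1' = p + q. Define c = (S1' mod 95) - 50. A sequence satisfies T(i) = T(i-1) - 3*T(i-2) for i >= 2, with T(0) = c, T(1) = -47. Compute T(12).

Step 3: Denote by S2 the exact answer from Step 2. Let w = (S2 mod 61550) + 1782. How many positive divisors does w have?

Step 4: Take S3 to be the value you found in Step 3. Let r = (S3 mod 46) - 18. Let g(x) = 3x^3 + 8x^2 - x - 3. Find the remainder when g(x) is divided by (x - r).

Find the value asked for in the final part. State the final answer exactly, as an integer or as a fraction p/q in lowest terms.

Step 1: cross terms: (-8*-33 - 38*-35)=1594, (38*4 - 32*-33)=1208, (32*25 - -40*4)=960, (-40*-35 - -8*25)=1600; twice the area = |5362| = 5362; area = 2681; answer 2681
Step 2: S1 = 2681; threaded value p + q = 2682; c = -28; T(2) = 1*(-47) - 3*(-28) = 37; iterating: T(2)=37, T(3)=178, T(4)=67, T(5)=-467, T(6)=-668, T(7)=733, T(8)=2737, T(9)=538, T(10)=-7673, T(11)=-9287, T(12)=13732; answer 13732
Step 3: S2 = 13732; w = 15514; 15514 = 2 * 7757; number of divisors = (1+1) * (1+1) = 4; answer 4
Step 4: S3 = 4; r = -14; remainder = value at the root: 3*(-14)^3 + 8*(-14)^2 - 1*(-14)^1 - 3 = (-8232) + (1568) + (14) + (-3) = -6653; answer -6653

-6653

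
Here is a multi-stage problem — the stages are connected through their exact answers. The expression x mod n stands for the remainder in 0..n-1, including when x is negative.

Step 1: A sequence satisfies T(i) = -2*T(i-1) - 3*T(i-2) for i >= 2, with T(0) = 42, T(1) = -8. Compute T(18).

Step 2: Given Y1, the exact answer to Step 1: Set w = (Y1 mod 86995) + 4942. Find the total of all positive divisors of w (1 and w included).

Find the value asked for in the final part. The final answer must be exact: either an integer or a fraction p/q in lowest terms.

Step 1: T(2) = -2*(-8) - 3*(42) = -110; iterating: T(2)=-110, T(3)=244, T(4)=-158, T(5)=-416, T(6)=1306, T(7)=-1364, T(8)=-1190, T(9)=6472, T(10)=-9374, T(11)=-668, T(12)=29458, T(13)=-56912, T(14)=25450, T(15)=119836, T(16)=-316022, T(17)=272536, T(18)=402994; answer 402994
Step 2: Y1 = 402994; w = 59956; 59956 = 2^2 * 13 * 1153; sigma = (1 + 2 + 4) * (1 + 13) * (1 + 1153) = 7 * 14 * 1154 = 113092; answer 113092

113092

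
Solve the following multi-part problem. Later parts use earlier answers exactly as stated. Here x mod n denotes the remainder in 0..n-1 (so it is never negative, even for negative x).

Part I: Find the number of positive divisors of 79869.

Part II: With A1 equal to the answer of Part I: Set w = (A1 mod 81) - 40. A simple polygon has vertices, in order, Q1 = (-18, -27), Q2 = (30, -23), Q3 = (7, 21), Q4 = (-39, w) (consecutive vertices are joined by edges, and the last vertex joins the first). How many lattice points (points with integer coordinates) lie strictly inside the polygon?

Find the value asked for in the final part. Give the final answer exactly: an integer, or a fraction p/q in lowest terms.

Part I: 79869 = 3 * 79 * 337; number of divisors = (1+1) * (1+1) * (1+1) = 8; answer 8
Part II: A1 = 8; w = -32; cross terms: (-18*-23 - 30*-27)=1224, (30*21 - 7*-23)=791, (7*-32 - -39*21)=595, (-39*-27 - -18*-32)=477; twice the area = |3087| = 3087; area = 3087/2; boundary points = 4 + 1 + 1 + 1 = 7; strictly interior points = area - boundary/2 + 1 = 1541; answer 1541

1541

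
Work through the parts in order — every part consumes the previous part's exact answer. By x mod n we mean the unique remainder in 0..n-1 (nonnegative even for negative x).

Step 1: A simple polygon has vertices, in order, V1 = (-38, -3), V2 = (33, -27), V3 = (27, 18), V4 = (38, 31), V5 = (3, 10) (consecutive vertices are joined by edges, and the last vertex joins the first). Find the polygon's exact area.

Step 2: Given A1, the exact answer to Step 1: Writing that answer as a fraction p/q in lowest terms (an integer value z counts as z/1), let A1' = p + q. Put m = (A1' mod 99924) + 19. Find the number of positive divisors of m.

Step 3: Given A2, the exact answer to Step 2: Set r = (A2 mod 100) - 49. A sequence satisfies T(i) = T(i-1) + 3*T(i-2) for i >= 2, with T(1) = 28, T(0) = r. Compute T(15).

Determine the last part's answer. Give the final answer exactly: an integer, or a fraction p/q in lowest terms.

-735095

Step 1: cross terms: (-38*-27 - 33*-3)=1125, (33*18 - 27*-27)=1323, (27*31 - 38*18)=153, (38*10 - 3*31)=287, (3*-3 - -38*10)=371; twice the area = |3259| = 3259; area = 3259/2; answer 3259/2
Step 2: A1 = 3259/2; threaded value p + q = 3261; m = 3280; 3280 = 2^4 * 5 * 41; number of divisors = (4+1) * (1+1) * (1+1) = 20; answer 20
Step 3: A2 = 20; r = -29; T(2) = 1*(28) + 3*(-29) = -59; iterating: T(2)=-59, T(3)=25, T(4)=-152, T(5)=-77, T(6)=-533, T(7)=-764, T(8)=-2363, T(9)=-4655, T(10)=-11744, T(11)=-25709, T(12)=-60941, T(13)=-138068, T(14)=-320891, T(15)=-735095; answer -735095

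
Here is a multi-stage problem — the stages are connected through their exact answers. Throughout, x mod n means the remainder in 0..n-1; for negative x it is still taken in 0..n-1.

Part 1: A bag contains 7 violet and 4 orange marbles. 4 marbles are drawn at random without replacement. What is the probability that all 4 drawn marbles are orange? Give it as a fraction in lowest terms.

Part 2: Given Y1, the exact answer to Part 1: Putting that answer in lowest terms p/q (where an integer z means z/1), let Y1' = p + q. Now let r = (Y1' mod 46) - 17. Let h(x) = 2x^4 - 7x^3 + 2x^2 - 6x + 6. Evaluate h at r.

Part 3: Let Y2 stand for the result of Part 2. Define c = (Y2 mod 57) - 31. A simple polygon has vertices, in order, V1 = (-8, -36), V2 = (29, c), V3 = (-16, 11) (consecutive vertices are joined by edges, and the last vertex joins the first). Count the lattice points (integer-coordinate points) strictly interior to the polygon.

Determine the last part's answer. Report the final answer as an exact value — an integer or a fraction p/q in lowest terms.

1068

Part 1: total draws C(11,4) = 330; favorable C(4,4) = 1; P = 1/330; answer 1/330
Part 2: Y1 = 1/330; threaded value p + q = 331; r = -8; 2*(-8)^4 - 7*(-8)^3 + 2*(-8)^2 - 6*(-8)^1 + 6 = (8192) + (3584) + (128) + (48) + (6) = 11958; answer 11958
Part 3: Y2 = 11958; c = 14; cross terms: (-8*14 - 29*-36)=932, (29*11 - -16*14)=543, (-16*-36 - -8*11)=664; twice the area = |2139| = 2139; area = 2139/2; boundary points = 1 + 3 + 1 = 5; strictly interior points = area - boundary/2 + 1 = 1068; answer 1068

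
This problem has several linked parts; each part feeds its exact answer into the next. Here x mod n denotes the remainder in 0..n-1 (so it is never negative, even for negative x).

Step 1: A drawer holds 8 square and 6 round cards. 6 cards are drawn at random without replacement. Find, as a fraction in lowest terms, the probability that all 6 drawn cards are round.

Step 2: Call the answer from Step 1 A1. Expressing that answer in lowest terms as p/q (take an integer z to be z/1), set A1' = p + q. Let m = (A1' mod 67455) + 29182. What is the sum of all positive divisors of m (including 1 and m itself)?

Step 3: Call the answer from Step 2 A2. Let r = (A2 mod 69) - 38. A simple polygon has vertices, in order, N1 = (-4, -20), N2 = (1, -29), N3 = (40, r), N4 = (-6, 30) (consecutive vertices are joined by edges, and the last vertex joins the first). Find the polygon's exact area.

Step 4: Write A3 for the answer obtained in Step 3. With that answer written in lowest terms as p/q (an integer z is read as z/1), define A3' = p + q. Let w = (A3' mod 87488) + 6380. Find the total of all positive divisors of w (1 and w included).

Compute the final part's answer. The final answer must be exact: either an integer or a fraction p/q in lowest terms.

Step 1: total draws C(14,6) = 3003; favorable C(6,6) = 1; P = 1/3003; answer 1/3003
Step 2: A1 = 1/3003; threaded value p + q = 3004; m = 32186; 32186 = 2 * 7 * 11^2 * 19; sigma = (1 + 2) * (1 + 7) * (1 + 11 + 121) * (1 + 19) = 3 * 8 * 133 * 20 = 63840; answer 63840
Step 3: A2 = 63840; r = -23; cross terms: (-4*-29 - 1*-20)=136, (1*-23 - 40*-29)=1137, (40*30 - -6*-23)=1062, (-6*-20 - -4*30)=240; twice the area = |2575| = 2575; area = 2575/2; answer 2575/2
Step 4: A3 = 2575/2; threaded value p + q = 2577; w = 8957; 8957 = 13^2 * 53; sigma = (1 + 13 + 169) * (1 + 53) = 183 * 54 = 9882; answer 9882

9882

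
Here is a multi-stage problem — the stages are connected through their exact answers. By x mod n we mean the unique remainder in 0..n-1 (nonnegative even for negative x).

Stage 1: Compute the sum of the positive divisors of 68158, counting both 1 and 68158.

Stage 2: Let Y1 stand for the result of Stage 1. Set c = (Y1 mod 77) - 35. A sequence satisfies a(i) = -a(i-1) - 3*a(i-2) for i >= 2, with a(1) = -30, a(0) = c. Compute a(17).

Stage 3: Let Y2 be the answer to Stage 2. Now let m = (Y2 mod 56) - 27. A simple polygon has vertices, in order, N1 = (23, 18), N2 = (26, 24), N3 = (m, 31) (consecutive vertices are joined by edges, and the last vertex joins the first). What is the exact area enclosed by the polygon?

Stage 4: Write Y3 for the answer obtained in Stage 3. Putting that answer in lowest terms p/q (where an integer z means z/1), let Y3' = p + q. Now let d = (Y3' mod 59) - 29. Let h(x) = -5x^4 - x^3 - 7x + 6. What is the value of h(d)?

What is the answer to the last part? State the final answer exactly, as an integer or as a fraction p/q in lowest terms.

Stage 1: 68158 = 2 * 53 * 643; sigma = (1 + 2) * (1 + 53) * (1 + 643) = 3 * 54 * 644 = 104328; answer 104328
Stage 2: Y1 = 104328; c = 35; a(2) = -1*(-30) - 3*(35) = -75; iterating: a(2)=-75, a(3)=165, a(4)=60, a(5)=-555, a(6)=375, a(7)=1290, a(8)=-2415, a(9)=-1455, a(10)=8700, a(11)=-4335, a(12)=-21765, a(13)=34770, a(14)=30525, a(15)=-134835, a(16)=43260, a(17)=361245; answer 361245
Stage 3: Y2 = 361245; m = 18; cross terms: (23*24 - 26*18)=84, (26*31 - 18*24)=374, (18*18 - 23*31)=-389; twice the area = |69| = 69; area = 69/2; answer 69/2
Stage 4: Y3 = 69/2; threaded value p + q = 71; d = -17; -5*(-17)^4 - 1*(-17)^3 - 7*(-17)^1 + 6 = (-417605) + (4913) + (119) + (6) = -412567; answer -412567

-412567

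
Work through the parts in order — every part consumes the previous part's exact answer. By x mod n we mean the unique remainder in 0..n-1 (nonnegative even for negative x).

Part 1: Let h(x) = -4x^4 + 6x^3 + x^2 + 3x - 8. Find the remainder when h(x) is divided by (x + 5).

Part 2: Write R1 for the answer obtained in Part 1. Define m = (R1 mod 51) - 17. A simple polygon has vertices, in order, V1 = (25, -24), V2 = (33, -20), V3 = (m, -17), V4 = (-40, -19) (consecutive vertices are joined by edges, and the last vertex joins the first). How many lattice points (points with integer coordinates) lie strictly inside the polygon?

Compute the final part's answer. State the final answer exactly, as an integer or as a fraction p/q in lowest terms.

Part 1: remainder = value at the root: -4*(-5)^4 + 6*(-5)^3 + 1*(-5)^2 + 3*(-5)^1 - 8 = (-2500) + (-750) + (25) + (-15) + (-8) = -3248; answer -3248
Part 2: R1 = -3248; m = -1; cross terms: (25*-20 - 33*-24)=292, (33*-17 - -1*-20)=-581, (-1*-19 - -40*-17)=-661, (-40*-24 - 25*-19)=1435; twice the area = |485| = 485; area = 485/2; boundary points = 4 + 1 + 1 + 5 = 11; strictly interior points = area - boundary/2 + 1 = 238; answer 238

238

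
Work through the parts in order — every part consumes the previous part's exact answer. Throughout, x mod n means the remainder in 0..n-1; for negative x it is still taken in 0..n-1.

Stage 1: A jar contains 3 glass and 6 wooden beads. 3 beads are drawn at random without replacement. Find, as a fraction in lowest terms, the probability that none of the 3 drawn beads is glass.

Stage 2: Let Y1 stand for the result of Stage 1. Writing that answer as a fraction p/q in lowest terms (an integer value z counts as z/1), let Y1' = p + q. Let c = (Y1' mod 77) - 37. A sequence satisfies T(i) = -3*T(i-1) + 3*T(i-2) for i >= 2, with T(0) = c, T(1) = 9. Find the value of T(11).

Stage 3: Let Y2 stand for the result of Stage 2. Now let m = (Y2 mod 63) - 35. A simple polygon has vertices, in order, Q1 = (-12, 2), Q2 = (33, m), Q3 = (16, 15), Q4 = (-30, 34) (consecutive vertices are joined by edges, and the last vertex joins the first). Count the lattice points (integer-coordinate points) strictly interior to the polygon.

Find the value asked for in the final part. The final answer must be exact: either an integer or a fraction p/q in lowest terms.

Stage 1: total draws C(9,3) = 84; favorable C(6,3) = 20; P = 5/21; answer 5/21
Stage 2: Y1 = 5/21; threaded value p + q = 26; c = -11; T(2) = -3*(9) + 3*(-11) = -60; iterating: T(2)=-60, T(3)=207, T(4)=-801, T(5)=3024, T(6)=-11475, T(7)=43497, T(8)=-164916, T(9)=625239, T(10)=-2370465, T(11)=8987112; answer 8987112
Stage 3: Y2 = 8987112; m = 1; cross terms: (-12*1 - 33*2)=-78, (33*15 - 16*1)=479, (16*34 - -30*15)=994, (-30*2 - -12*34)=348; twice the area = |1743| = 1743; area = 1743/2; boundary points = 1 + 1 + 1 + 2 = 5; strictly interior points = area - boundary/2 + 1 = 870; answer 870

870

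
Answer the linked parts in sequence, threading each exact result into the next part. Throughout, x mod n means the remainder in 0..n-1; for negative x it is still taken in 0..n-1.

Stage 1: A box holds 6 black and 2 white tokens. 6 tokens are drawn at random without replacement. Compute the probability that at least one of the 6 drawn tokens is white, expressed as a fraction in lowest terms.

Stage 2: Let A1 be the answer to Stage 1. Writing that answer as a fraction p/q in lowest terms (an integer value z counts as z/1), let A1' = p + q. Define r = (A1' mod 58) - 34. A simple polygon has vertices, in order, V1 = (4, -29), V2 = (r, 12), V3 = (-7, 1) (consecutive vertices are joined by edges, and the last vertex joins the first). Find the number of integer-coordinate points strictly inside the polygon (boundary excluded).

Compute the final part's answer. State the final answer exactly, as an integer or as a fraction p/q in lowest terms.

480

Stage 1: total draws C(8,6) = 28; complement C(6,6) = 1; favorable 28 - 1 = 27; P = 27/28; answer 27/28
Stage 2: A1 = 27/28; threaded value p + q = 55; r = 21; cross terms: (4*12 - 21*-29)=657, (21*1 - -7*12)=105, (-7*-29 - 4*1)=199; twice the area = |961| = 961; area = 961/2; boundary points = 1 + 1 + 1 = 3; strictly interior points = area - boundary/2 + 1 = 480; answer 480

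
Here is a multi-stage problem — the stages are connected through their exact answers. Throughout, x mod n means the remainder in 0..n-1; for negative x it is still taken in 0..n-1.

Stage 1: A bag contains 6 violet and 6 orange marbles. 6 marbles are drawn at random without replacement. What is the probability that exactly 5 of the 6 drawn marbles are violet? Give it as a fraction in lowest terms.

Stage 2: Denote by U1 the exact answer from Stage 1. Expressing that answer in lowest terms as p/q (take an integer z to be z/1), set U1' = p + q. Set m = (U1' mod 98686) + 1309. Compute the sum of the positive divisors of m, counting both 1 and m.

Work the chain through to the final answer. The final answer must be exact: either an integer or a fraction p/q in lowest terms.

Stage 1: total draws C(12,6) = 924; favorable C(6,5)*C(6,1) = 36; P = 3/77; answer 3/77
Stage 2: U1 = 3/77; threaded value p + q = 80; m = 1389; 1389 = 3 * 463; sigma = (1 + 3) * (1 + 463) = 4 * 464 = 1856; answer 1856

1856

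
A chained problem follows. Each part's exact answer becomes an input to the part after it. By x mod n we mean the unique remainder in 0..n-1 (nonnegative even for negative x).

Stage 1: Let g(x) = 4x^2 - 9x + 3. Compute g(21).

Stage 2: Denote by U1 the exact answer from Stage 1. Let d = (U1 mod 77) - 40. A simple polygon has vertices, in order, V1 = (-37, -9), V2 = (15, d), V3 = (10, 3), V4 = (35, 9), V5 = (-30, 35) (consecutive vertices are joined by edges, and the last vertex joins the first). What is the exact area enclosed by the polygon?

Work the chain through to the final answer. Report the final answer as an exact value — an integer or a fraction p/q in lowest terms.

3319/2

Stage 1: 4*(21)^2 - 9*(21)^1 + 3 = (1764) + (-189) + (3) = 1578; answer 1578
Stage 2: U1 = 1578; d = -2; cross terms: (-37*-2 - 15*-9)=209, (15*3 - 10*-2)=65, (10*9 - 35*3)=-15, (35*35 - -30*9)=1495, (-30*-9 - -37*35)=1565; twice the area = |3319| = 3319; area = 3319/2; answer 3319/2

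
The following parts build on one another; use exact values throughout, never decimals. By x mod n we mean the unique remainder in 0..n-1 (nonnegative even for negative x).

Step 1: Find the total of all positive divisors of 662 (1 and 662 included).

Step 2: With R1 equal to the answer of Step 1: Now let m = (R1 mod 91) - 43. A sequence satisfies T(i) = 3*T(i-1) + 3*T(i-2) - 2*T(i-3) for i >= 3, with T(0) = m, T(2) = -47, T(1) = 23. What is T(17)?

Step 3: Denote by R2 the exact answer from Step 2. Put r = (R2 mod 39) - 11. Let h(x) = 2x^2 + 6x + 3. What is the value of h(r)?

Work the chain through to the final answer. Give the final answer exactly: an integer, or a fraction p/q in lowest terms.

59

Step 1: 662 = 2 * 331; sigma = (1 + 2) * (1 + 331) = 3 * 332 = 996; answer 996
Step 2: R1 = 996; m = 43; T(3) = 3*(-47) + 3*(23) - 2*(43) = -158; iterating: T(3)=-158, T(4)=-661, T(5)=-2363, T(6)=-8756, T(7)=-32035, T(8)=-117647, T(9)=-431534, T(10)=-1583473, T(11)=-5809727, T(12)=-21316532, T(13)=-78211831, T(14)=-286965635, T(15)=-1052899334, T(16)=-3863171245, T(17)=-14174280467; answer -14174280467
Step 3: R2 = -14174280467; r = -7; 2*(-7)^2 + 6*(-7)^1 + 3 = (98) + (-42) + (3) = 59; answer 59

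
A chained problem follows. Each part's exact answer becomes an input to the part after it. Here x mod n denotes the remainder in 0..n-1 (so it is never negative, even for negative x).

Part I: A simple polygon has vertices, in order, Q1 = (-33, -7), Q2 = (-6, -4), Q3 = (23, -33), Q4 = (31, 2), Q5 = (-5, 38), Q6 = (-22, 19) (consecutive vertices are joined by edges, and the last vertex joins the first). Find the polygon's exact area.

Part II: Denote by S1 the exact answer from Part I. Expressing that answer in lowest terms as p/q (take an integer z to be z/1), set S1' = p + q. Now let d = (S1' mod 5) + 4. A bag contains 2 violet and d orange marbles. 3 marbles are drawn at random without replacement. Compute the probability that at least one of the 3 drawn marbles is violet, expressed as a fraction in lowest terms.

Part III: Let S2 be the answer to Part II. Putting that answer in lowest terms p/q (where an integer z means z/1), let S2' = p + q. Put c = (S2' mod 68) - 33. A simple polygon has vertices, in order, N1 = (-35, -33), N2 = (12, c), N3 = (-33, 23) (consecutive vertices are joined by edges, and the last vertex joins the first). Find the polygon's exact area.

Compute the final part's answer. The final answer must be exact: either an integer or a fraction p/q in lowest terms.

Part I: cross terms: (-33*-4 - -6*-7)=90, (-6*-33 - 23*-4)=290, (23*2 - 31*-33)=1069, (31*38 - -5*2)=1188, (-5*19 - -22*38)=741, (-22*-7 - -33*19)=781; twice the area = |4159| = 4159; area = 4159/2; answer 4159/2
Part II: S1 = 4159/2; threaded value p + q = 4161; d = 5; total draws C(7,3) = 35; complement C(5,3) = 10; favorable 35 - 10 = 25; P = 5/7; answer 5/7
Part III: S2 = 5/7; threaded value p + q = 12; c = -21; cross terms: (-35*-21 - 12*-33)=1131, (12*23 - -33*-21)=-417, (-33*-33 - -35*23)=1894; twice the area = |2608| = 2608; area = 1304; answer 1304

1304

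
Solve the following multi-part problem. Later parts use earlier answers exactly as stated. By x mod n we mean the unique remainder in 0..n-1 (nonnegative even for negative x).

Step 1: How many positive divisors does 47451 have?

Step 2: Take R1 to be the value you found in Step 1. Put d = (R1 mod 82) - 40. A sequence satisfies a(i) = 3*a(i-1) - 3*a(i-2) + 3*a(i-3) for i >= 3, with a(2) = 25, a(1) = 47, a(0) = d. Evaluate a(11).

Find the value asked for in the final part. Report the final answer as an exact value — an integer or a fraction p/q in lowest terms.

Step 1: 47451 = 3 * 15817; number of divisors = (1+1) * (1+1) = 4; answer 4
Step 2: R1 = 4; d = -36; a(3) = 3*(25) - 3*(47) + 3*(-36) = -174; iterating: a(3)=-174, a(4)=-456, a(5)=-771, a(6)=-1467, a(7)=-3456, a(8)=-8280, a(9)=-18873, a(10)=-42147, a(11)=-94662; answer -94662

-94662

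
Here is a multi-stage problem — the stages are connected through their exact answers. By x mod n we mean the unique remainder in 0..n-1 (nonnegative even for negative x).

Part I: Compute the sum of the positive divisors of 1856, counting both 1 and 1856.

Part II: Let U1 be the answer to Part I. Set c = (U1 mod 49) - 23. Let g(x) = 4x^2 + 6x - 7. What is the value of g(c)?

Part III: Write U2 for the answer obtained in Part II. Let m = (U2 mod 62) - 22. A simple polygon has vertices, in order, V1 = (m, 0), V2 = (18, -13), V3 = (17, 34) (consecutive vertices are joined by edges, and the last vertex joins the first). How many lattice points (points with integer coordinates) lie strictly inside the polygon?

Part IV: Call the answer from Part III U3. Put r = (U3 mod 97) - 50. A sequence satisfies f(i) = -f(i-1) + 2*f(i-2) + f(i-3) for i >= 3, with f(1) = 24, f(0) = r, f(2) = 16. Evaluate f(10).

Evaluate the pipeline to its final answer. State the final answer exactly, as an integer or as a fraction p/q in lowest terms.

-959

Part I: 1856 = 2^6 * 29; sigma = (1 + 2 + 4 + 8 + 16 + 32 + 64) * (1 + 29) = 127 * 30 = 3810; answer 3810
Part II: U1 = 3810; c = 14; 4*(14)^2 + 6*(14)^1 - 7 = (784) + (84) + (-7) = 861; answer 861
Part III: U2 = 861; m = 33; cross terms: (33*-13 - 18*0)=-429, (18*34 - 17*-13)=833, (17*0 - 33*34)=-1122; twice the area = |-718| = 718; area = 359; boundary points = 1 + 1 + 2 = 4; strictly interior points = area - boundary/2 + 1 = 358; answer 358
Part IV: U3 = 358; r = 17; f(3) = -1*(16) + 2*(24) + 1*(17) = 49; iterating: f(3)=49, f(4)=7, f(5)=107, f(6)=-44, f(7)=265, f(8)=-246, f(9)=732, f(10)=-959; answer -959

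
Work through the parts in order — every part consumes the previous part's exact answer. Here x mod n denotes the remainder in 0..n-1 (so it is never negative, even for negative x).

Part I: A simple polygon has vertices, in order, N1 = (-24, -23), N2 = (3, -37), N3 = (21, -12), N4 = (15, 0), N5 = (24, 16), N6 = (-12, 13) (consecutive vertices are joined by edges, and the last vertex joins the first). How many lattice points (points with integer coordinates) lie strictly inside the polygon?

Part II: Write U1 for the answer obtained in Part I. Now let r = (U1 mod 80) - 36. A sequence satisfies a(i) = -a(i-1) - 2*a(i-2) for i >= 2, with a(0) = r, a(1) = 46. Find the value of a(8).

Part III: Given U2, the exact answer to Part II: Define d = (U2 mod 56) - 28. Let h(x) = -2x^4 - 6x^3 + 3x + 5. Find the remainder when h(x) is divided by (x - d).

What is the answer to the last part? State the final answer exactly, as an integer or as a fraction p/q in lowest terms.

-1019325

Part I: cross terms: (-24*-37 - 3*-23)=957, (3*-12 - 21*-37)=741, (21*0 - 15*-12)=180, (15*16 - 24*0)=240, (24*13 - -12*16)=504, (-12*-23 - -24*13)=588; twice the area = |3210| = 3210; area = 1605; boundary points = 1 + 1 + 6 + 1 + 3 + 12 = 24; strictly interior points = area - boundary/2 + 1 = 1594; answer 1594
Part II: U1 = 1594; r = 38; a(2) = -1*(46) - 2*(38) = -122; iterating: a(2)=-122, a(3)=30, a(4)=214, a(5)=-274, a(6)=-154, a(7)=702, a(8)=-394; answer -394
Part III: U2 = -394; d = 26; remainder = value at the root: -2*(26)^4 - 6*(26)^3 + 3*(26)^1 + 5 = (-913952) + (-105456) + (78) + (5) = -1019325; answer -1019325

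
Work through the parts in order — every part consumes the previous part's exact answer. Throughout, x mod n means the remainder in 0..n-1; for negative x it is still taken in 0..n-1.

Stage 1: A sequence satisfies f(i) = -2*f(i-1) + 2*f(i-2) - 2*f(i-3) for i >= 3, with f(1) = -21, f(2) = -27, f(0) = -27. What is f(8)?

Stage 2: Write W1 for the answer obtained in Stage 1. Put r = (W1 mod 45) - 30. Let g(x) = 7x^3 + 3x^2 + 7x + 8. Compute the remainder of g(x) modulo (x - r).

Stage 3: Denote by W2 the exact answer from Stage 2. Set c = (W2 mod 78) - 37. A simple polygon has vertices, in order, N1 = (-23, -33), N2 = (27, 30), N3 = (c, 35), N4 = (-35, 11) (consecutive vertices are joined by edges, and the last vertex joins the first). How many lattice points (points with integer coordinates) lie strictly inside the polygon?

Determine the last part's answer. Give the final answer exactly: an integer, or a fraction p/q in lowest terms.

1675

Stage 1: f(3) = -2*(-27) + 2*(-21) - 2*(-27) = 66; iterating: f(3)=66, f(4)=-144, f(5)=474, f(6)=-1368, f(7)=3972, f(8)=-11628; answer -11628
Stage 2: W1 = -11628; r = -3; remainder = value at the root: 7*(-3)^3 + 3*(-3)^2 + 7*(-3)^1 + 8 = (-189) + (27) + (-21) + (8) = -175; answer -175
Stage 3: W2 = -175; c = 22; cross terms: (-23*30 - 27*-33)=201, (27*35 - 22*30)=285, (22*11 - -35*35)=1467, (-35*-33 - -23*11)=1408; twice the area = |3361| = 3361; area = 3361/2; boundary points = 1 + 5 + 3 + 4 = 13; strictly interior points = area - boundary/2 + 1 = 1675; answer 1675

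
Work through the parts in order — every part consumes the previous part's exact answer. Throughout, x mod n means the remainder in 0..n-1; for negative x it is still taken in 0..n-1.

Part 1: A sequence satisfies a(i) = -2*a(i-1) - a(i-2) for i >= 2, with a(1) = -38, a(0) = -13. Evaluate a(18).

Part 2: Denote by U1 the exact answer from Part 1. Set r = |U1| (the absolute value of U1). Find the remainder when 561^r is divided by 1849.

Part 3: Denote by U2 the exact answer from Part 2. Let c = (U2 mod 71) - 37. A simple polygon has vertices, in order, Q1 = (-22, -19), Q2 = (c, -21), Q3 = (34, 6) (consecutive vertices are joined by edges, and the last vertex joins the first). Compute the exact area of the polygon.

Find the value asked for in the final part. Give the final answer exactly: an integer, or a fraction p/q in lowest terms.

Part 1: a(2) = -2*(-38) - 1*(-13) = 89; iterating: a(2)=89, a(3)=-140, a(4)=191, a(5)=-242, a(6)=293, a(7)=-344, a(8)=395, a(9)=-446, a(10)=497, a(11)=-548, a(12)=599, a(13)=-650, a(14)=701, a(15)=-752, a(16)=803, a(17)=-854, a(18)=905; answer 905
Part 2: U1 = 905; r = 905; squarings mod 1849: 561^1=561, 561^2=391, 561^4=1263, 561^8=1331, 561^16=219, 561^32=1736, 561^64=1675, 561^128=692, 561^256=1822, 561^512=729; 561^905 = 561^1 * 561^8 * 561^128 * 561^256 * 561^512 = 1458 (mod 1849); answer 1458
Part 3: U2 = 1458; c = 1; cross terms: (-22*-21 - 1*-19)=481, (1*6 - 34*-21)=720, (34*-19 - -22*6)=-514; twice the area = |687| = 687; area = 687/2; answer 687/2

687/2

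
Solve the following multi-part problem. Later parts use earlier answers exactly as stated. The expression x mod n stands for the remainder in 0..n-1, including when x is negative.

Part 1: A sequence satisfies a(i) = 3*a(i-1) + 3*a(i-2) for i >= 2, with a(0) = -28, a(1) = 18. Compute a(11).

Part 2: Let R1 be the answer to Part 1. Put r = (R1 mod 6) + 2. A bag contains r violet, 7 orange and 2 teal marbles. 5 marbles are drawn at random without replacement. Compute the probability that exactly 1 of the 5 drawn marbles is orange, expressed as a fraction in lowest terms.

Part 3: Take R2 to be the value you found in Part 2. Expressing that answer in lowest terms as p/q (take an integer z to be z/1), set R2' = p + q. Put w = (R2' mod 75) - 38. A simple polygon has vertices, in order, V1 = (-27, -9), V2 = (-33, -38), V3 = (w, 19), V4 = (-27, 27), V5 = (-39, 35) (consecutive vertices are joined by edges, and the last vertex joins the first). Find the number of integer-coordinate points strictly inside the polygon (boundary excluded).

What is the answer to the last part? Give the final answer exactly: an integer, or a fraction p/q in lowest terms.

Part 1: a(2) = 3*(18) + 3*(-28) = -30; iterating: a(2)=-30, a(3)=-36, a(4)=-198, a(5)=-702, a(6)=-2700, a(7)=-10206, a(8)=-38718, a(9)=-146772, a(10)=-556470, a(11)=-2109726; answer -2109726
Part 2: R1 = -2109726; r = 2; total draws C(11,5) = 462; favorable C(7,1)*C(4,4) = 7; P = 1/66; answer 1/66
Part 3: R2 = 1/66; threaded value p + q = 67; w = 29; cross terms: (-27*-38 - -33*-9)=729, (-33*19 - 29*-38)=475, (29*27 - -27*19)=1296, (-27*35 - -39*27)=108, (-39*-9 - -27*35)=1296; twice the area = |3904| = 3904; area = 1952; boundary points = 1 + 1 + 8 + 4 + 4 = 18; strictly interior points = area - boundary/2 + 1 = 1944; answer 1944

1944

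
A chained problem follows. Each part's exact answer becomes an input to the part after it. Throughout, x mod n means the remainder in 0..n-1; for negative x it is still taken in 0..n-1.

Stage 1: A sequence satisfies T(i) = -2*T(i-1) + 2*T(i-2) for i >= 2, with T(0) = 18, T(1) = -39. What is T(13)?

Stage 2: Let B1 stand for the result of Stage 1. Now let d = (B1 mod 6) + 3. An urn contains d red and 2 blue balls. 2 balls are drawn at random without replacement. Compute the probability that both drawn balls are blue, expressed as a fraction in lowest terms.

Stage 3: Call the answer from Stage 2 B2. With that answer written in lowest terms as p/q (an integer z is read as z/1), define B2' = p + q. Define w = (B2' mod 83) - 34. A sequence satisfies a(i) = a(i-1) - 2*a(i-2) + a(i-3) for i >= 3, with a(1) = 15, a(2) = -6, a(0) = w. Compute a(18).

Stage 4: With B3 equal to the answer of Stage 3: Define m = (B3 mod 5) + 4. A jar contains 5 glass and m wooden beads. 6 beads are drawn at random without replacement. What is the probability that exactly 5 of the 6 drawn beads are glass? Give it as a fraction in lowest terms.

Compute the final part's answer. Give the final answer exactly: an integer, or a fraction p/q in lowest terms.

Stage 1: T(2) = -2*(-39) + 2*(18) = 114; iterating: T(2)=114, T(3)=-306, T(4)=840, T(5)=-2292, T(6)=6264, T(7)=-17112, T(8)=46752, T(9)=-127728, T(10)=348960, T(11)=-953376, T(12)=2604672, T(13)=-7116096; answer -7116096
Stage 2: B1 = -7116096; d = 3; total draws C(5,2) = 10; favorable C(2,2) = 1; P = 1/10; answer 1/10
Stage 3: B2 = 1/10; threaded value p + q = 11; w = -23; a(3) = 1*(-6) - 2*(15) + 1*(-23) = -59; iterating: a(3)=-59, a(4)=-32, a(5)=80, a(6)=85, a(7)=-107, a(8)=-197, a(9)=102, a(10)=389, a(11)=-12, a(12)=-688, a(13)=-275, a(14)=1089, a(15)=951, a(16)=-1502, a(17)=-2315, a(18)=1640; answer 1640
Stage 4: B3 = 1640; m = 4; total draws C(9,6) = 84; favorable C(5,5)*C(4,1) = 4; P = 1/21; answer 1/21

1/21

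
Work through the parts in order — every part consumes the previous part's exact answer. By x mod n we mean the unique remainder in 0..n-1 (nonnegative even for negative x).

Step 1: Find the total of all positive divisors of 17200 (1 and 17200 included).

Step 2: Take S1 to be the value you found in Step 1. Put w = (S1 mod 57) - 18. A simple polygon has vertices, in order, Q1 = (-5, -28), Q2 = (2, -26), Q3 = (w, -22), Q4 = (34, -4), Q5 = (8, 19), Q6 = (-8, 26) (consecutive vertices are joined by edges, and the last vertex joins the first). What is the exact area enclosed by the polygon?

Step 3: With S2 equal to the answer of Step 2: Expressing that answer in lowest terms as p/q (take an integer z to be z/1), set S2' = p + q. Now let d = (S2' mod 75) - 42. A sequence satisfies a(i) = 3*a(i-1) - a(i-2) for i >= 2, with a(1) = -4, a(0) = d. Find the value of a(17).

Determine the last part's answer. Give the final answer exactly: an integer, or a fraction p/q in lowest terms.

-9741694

Step 1: 17200 = 2^4 * 5^2 * 43; sigma = (1 + 2 + 4 + 8 + 16) * (1 + 5 + 25) * (1 + 43) = 31 * 31 * 44 = 42284; answer 42284
Step 2: S1 = 42284; w = 29; cross terms: (-5*-26 - 2*-28)=186, (2*-22 - 29*-26)=710, (29*-4 - 34*-22)=632, (34*19 - 8*-4)=678, (8*26 - -8*19)=360, (-8*-28 - -5*26)=354; twice the area = |2920| = 2920; area = 1460; answer 1460
Step 3: S2 = 1460; threaded value p + q = 1461; d = -6; a(2) = 3*(-4) - 1*(-6) = -6; iterating: a(2)=-6, a(3)=-14, a(4)=-36, a(5)=-94, a(6)=-246, a(7)=-644, a(8)=-1686, a(9)=-4414, a(10)=-11556, a(11)=-30254, a(12)=-79206, a(13)=-207364, a(14)=-542886, a(15)=-1421294, a(16)=-3720996, a(17)=-9741694; answer -9741694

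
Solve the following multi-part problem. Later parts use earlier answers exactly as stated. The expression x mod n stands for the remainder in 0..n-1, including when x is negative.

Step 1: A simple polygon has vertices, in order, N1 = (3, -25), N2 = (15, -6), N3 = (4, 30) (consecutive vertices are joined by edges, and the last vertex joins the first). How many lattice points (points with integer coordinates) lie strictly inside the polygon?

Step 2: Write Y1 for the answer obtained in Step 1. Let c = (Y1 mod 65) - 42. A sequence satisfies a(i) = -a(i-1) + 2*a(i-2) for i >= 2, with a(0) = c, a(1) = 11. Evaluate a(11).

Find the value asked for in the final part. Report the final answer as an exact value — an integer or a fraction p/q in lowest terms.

-4763

Step 1: cross terms: (3*-6 - 15*-25)=357, (15*30 - 4*-6)=474, (4*-25 - 3*30)=-190; twice the area = |641| = 641; area = 641/2; boundary points = 1 + 1 + 1 = 3; strictly interior points = area - boundary/2 + 1 = 320; answer 320
Step 2: Y1 = 320; c = 18; a(2) = -1*(11) + 2*(18) = 25; iterating: a(2)=25, a(3)=-3, a(4)=53, a(5)=-59, a(6)=165, a(7)=-283, a(8)=613, a(9)=-1179, a(10)=2405, a(11)=-4763; answer -4763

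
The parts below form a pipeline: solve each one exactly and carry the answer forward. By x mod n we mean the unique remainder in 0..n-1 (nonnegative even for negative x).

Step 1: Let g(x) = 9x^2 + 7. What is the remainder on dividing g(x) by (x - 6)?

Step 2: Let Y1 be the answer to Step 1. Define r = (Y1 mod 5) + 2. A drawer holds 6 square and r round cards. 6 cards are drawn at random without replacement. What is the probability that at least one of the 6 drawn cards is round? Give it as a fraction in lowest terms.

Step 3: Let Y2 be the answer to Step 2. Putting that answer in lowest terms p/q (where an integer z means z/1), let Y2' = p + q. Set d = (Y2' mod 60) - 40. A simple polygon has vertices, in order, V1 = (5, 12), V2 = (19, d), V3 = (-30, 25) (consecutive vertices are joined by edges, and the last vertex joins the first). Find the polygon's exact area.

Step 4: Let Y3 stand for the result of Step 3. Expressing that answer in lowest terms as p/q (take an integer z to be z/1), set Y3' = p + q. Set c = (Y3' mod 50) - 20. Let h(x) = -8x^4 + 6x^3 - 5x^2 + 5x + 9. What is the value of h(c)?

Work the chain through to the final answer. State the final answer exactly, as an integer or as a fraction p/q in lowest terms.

-125765

Step 1: remainder = value at the root: 9*(6)^2 + 7 = (324) + (7) = 331; answer 331
Step 2: Y1 = 331; r = 3; total draws C(9,6) = 84; complement C(6,6) = 1; favorable 84 - 1 = 83; P = 83/84; answer 83/84
Step 3: Y2 = 83/84; threaded value p + q = 167; d = 7; cross terms: (5*7 - 19*12)=-193, (19*25 - -30*7)=685, (-30*12 - 5*25)=-485; twice the area = |7| = 7; area = 7/2; answer 7/2
Step 4: Y3 = 7/2; threaded value p + q = 9; c = -11; -8*(-11)^4 + 6*(-11)^3 - 5*(-11)^2 + 5*(-11)^1 + 9 = (-117128) + (-7986) + (-605) + (-55) + (9) = -125765; answer -125765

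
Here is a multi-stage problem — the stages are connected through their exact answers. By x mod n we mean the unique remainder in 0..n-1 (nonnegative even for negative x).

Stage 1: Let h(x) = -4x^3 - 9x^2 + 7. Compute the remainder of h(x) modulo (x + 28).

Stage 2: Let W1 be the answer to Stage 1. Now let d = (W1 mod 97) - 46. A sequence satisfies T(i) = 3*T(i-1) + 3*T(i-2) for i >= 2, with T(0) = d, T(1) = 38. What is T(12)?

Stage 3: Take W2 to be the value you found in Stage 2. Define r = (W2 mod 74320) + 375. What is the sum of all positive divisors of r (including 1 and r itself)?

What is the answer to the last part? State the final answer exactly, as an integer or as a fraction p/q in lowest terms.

76608

Stage 1: remainder = value at the root: -4*(-28)^3 - 9*(-28)^2 + 7 = (87808) + (-7056) + (7) = 80759; answer 80759
Stage 2: W1 = 80759; d = 9; T(2) = 3*(38) + 3*(9) = 141; iterating: T(2)=141, T(3)=537, T(4)=2034, T(5)=7713, T(6)=29241, T(7)=110862, T(8)=420309, T(9)=1593513, T(10)=6041466, T(11)=22904937, T(12)=86839209; answer 86839209
Stage 3: W2 = 86839209; r = 33824; 33824 = 2^5 * 7 * 151; sigma = (1 + 2 + 4 + 8 + 16 + 32) * (1 + 7) * (1 + 151) = 63 * 8 * 152 = 76608; answer 76608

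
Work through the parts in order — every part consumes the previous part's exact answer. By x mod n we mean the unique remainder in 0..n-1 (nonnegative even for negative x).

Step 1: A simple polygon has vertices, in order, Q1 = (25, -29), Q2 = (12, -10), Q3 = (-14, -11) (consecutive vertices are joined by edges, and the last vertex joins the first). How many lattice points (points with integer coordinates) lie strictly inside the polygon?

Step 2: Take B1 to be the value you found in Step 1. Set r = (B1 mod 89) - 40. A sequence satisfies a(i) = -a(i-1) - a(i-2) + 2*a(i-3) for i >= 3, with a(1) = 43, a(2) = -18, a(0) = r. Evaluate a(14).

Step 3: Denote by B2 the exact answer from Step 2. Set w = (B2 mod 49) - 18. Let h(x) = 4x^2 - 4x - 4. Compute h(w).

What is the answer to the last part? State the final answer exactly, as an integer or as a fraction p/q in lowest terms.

Step 1: cross terms: (25*-10 - 12*-29)=98, (12*-11 - -14*-10)=-272, (-14*-29 - 25*-11)=681; twice the area = |507| = 507; area = 507/2; boundary points = 1 + 1 + 3 = 5; strictly interior points = area - boundary/2 + 1 = 252; answer 252
Step 2: B1 = 252; r = 34; a(3) = -1*(-18) - 1*(43) + 2*(34) = 43; iterating: a(3)=43, a(4)=61, a(5)=-140, a(6)=165, a(7)=97, a(8)=-542, a(9)=775, a(10)=-39, a(11)=-1820, a(12)=3409, a(13)=-1667, a(14)=-5382; answer -5382
Step 3: B2 = -5382; w = -10; 4*(-10)^2 - 4*(-10)^1 - 4 = (400) + (40) + (-4) = 436; answer 436

436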